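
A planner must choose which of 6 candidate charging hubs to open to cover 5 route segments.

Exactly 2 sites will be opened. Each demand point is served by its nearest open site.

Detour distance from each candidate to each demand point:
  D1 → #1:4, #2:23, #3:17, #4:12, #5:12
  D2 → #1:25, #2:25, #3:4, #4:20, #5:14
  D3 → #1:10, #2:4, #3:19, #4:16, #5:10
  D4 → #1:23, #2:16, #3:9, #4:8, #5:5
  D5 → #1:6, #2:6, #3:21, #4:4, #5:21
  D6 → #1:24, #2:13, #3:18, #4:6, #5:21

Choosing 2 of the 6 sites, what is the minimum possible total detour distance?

30

Open {D4, D5}.
  #1→D5 6, #2→D5 6, #3→D4 9, #4→D5 4, #5→D4 5  ⇒ total 30.
Compare {D2, D5}: total 34.
Compare {D3, D4}: total 36.
No size-2 selection does better; minimum is 30.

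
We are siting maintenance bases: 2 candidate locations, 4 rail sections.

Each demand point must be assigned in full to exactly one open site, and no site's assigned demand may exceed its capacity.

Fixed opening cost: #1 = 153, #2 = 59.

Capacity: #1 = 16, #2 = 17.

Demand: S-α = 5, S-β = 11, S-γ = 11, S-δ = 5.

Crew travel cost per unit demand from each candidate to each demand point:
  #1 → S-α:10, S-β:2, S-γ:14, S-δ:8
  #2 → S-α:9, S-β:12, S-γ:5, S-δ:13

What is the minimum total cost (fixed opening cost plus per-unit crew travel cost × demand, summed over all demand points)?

Open {#1, #2}; cheapest assignment that respects the capacities:
  #1 (cap 16, load 16): S-β, S-δ — cost 11×2 + 5×8 = 62
  #2 (cap 17, load 16): S-α, S-γ — cost 5×9 + 11×5 = 100
  Shipping 162, fixed 212 → total 374.
  Any other capacity-feasible assignment to {#1, #2} ships for at least 162.
Total demand is 32 and no other set of sites has combined capacity ≥ 32, so {#1, #2} is the only feasible choice of open sites. Minimum: 374.

374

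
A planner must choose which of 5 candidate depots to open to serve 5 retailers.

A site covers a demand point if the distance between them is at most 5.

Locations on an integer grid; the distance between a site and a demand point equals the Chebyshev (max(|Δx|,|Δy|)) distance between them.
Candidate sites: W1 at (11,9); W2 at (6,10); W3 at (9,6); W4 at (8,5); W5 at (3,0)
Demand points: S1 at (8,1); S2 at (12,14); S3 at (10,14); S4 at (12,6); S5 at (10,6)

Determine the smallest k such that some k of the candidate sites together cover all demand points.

Coverage sets (demand points within 5 of each site):
  W1: {S2, S3, S4, S5}
  W2: {S3, S5}
  W3: {S1, S4, S5}
  W4: {S1, S4, S5}
  W5: {S1}
No single site covers all 5 demand points.
But {W1, W3} covers everything, so the minimum is 2.

2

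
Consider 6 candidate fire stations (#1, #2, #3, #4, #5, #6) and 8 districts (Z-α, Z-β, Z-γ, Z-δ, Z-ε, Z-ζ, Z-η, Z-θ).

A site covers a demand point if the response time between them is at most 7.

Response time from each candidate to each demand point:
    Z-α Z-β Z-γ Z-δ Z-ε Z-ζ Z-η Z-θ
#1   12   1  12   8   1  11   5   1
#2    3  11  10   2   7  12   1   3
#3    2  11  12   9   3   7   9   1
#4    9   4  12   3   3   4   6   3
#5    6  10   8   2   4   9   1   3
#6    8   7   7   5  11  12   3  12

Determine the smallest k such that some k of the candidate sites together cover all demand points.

Coverage sets (demand points within 7 of each site):
  #1: {Z-β, Z-ε, Z-η, Z-θ}
  #2: {Z-α, Z-δ, Z-ε, Z-η, Z-θ}
  #3: {Z-α, Z-ε, Z-ζ, Z-θ}
  #4: {Z-β, Z-δ, Z-ε, Z-ζ, Z-η, Z-θ}
  #5: {Z-α, Z-δ, Z-ε, Z-η, Z-θ}
  #6: {Z-β, Z-γ, Z-δ, Z-η}
No single site covers all 8 demand points.
But {#3, #6} covers everything, so the minimum is 2.

2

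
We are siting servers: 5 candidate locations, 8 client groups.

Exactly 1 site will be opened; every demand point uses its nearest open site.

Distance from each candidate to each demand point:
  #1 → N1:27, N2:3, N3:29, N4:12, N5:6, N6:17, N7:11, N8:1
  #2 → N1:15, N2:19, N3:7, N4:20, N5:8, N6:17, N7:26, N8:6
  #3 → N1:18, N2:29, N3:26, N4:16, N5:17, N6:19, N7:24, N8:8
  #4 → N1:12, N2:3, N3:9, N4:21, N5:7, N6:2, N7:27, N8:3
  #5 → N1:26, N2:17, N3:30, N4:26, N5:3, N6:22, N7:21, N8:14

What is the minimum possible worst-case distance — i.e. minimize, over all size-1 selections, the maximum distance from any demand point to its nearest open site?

26

Open {#2}.
  Farthest demand point is N7 at distance 26 (to #2); all others are ≤ 26.
With {#4} the worst case is 27.
With {#1} the worst case is 29.
No size-1 selection achieves below 26.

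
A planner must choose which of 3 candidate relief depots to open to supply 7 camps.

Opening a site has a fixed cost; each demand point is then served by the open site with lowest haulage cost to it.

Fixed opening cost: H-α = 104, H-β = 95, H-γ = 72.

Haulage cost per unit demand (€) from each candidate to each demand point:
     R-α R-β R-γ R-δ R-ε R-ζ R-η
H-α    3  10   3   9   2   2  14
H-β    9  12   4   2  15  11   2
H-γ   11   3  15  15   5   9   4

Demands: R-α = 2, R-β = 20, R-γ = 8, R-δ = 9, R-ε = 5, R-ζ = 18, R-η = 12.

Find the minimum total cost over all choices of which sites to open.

Open {H-α, H-γ}: assign each demand point to its cheapest open site.
  R-α→H-α 2×3=6, R-β→H-γ 20×3=60, R-γ→H-α 8×3=24, R-δ→H-α 9×9=81, R-ε→H-α 5×2=10, R-ζ→H-α 18×2=36, R-η→H-γ 12×4=48
  haulage cost 265, fixed 176 → total 441.
Compare {H-α, H-β, H-γ}: haulage cost 178 + fixed 271 = 449.
Compare {H-β, H-γ}: haulage cost 339 + fixed 167 = 506.
Compare {H-α, H-β}: haulage cost 318 + fixed 199 = 517.
All other subsets cost ≥ 449. Minimum total cost: 441.

441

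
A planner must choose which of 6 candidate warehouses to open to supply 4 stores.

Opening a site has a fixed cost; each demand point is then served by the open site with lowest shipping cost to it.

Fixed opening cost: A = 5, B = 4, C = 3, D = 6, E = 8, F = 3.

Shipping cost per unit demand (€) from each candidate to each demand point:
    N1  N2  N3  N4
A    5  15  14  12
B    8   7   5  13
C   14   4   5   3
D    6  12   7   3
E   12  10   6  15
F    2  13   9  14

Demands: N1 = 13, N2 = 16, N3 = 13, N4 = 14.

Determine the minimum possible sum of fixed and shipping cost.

203

Open {C, F}: assign each demand point to its cheapest open site.
  N1→F 13×2=26, N2→C 16×4=64, N3→C 13×5=65, N4→C 14×3=42
  shipping cost 197, fixed 6 → total 203.
Compare {B, C, F}: shipping cost 197 + fixed 10 = 207.
Compare {A, C, F}: shipping cost 197 + fixed 11 = 208.
Compare {C, D, F}: shipping cost 197 + fixed 12 = 209.
All other subsets cost ≥ 207. Minimum total cost: 203.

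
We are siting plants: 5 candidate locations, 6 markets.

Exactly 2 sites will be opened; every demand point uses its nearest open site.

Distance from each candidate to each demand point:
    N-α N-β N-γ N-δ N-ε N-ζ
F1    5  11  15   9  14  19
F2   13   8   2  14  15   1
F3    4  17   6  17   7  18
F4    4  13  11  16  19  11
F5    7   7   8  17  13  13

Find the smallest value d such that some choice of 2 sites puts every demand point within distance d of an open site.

Open {F1, F5}.
  Farthest demand point is N-ε at distance 13 (to F5); all others are ≤ 13.
With {F1, F2} the worst case is 14.
With {F1, F4} the worst case is 14.
No size-2 selection achieves below 13.

13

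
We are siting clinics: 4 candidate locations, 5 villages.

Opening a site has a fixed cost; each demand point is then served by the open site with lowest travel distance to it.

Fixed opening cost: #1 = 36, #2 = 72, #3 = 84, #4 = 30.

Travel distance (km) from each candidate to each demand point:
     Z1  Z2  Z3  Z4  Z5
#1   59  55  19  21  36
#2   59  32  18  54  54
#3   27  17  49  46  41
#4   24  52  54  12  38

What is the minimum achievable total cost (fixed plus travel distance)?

209

Open {#1, #4}: assign each demand point to its cheapest open site.
  Z1→#4 24, Z2→#4 52, Z3→#1 19, Z4→#4 12, Z5→#1 36
  travel distance 143, fixed 66 → total 209.
Compare {#4}: travel distance 180 + fixed 30 = 210.
Compare {#1}: travel distance 190 + fixed 36 = 226.
Compare {#2, #4}: travel distance 124 + fixed 102 = 226.
All other subsets cost ≥ 210. Minimum total cost: 209.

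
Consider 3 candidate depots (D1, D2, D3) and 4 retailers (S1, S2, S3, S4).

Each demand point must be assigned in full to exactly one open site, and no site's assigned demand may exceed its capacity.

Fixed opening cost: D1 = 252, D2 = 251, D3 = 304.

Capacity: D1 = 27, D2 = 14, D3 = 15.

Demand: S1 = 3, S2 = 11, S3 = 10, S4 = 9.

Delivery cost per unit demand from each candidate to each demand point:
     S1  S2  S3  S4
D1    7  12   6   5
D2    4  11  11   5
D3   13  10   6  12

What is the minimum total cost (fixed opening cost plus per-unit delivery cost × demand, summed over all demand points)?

Open {D1, D2}; cheapest assignment that respects the capacities:
  D1 (cap 27, load 19): S3, S4 — cost 10×6 + 9×5 = 105
  D2 (cap 14, load 14): S1, S2 — cost 3×4 + 11×11 = 133
  Shipping 238, fixed 503 → total 741.
  Any other capacity-feasible assignment to {D1, D2} ships for at least 238.
Compare {D1, D3}: its best feasible assignment gives total 792.
Compare {D1, D2, D3}: its best feasible assignment gives total 1034.
Every other set of open sites that can feasibly serve all demand totals ≥ 792 even under its best assignment. Minimum: 741.

741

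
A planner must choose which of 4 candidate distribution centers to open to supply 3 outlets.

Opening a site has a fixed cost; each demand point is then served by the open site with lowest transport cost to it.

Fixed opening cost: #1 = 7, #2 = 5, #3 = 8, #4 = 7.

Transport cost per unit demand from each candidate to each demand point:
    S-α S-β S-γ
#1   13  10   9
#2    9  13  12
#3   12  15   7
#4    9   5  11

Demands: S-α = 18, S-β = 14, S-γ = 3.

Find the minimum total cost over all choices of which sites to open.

Open {#3, #4}: assign each demand point to its cheapest open site.
  S-α→#4 18×9=162, S-β→#4 14×5=70, S-γ→#3 3×7=21
  transport cost 253, fixed 15 → total 268.
Compare {#4}: transport cost 265 + fixed 7 = 272.
Compare {#1, #4}: transport cost 259 + fixed 14 = 273.
Compare {#2, #3, #4}: transport cost 253 + fixed 20 = 273.
All other subsets cost ≥ 272. Minimum total cost: 268.

268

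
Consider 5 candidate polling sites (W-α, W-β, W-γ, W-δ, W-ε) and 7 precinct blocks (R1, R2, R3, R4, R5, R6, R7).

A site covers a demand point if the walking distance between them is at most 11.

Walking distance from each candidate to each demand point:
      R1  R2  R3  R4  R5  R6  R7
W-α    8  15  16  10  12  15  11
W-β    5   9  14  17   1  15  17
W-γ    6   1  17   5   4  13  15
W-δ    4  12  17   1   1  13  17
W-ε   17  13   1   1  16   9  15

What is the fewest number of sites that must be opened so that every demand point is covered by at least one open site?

Coverage sets (demand points within 11 of each site):
  W-α: {R1, R4, R7}
  W-β: {R1, R2, R5}
  W-γ: {R1, R2, R4, R5}
  W-δ: {R1, R4, R5}
  W-ε: {R3, R4, R6}
No 2 sites suffice: every size-2 union leaves at least one demand point uncovered.
But {W-α, W-β, W-ε} covers everything, so the minimum is 3.

3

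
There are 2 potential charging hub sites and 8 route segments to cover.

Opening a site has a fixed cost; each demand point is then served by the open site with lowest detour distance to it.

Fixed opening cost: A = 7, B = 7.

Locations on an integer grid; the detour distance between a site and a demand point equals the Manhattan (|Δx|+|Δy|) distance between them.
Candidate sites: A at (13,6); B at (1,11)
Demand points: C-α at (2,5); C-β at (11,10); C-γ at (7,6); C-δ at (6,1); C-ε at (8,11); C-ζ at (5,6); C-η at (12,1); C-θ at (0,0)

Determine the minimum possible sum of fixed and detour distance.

Open {A, B}: assign each demand point to its cheapest open site.
  C-α→B 7, C-β→A 6, C-γ→A 6, C-δ→A 12, C-ε→B 7, C-ζ→A 8, C-η→A 6, C-θ→B 12
  detour distance 64, fixed 14 → total 78.
Compare {A}: detour distance 79 + fixed 7 = 86.
Compare {B}: detour distance 93 + fixed 7 = 100.

78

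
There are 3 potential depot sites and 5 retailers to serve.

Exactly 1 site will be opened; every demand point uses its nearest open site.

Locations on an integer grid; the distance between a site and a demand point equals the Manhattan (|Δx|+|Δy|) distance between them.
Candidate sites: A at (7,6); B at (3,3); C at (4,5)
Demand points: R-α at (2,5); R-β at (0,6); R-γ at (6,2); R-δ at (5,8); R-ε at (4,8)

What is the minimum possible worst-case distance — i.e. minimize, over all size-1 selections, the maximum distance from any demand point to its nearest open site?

Open {C}.
  Farthest demand point is R-β at distance 5 (to C); all others are ≤ 5.
With {A} the worst case is 7.
With {B} the worst case is 7.
No size-1 selection achieves below 5.

5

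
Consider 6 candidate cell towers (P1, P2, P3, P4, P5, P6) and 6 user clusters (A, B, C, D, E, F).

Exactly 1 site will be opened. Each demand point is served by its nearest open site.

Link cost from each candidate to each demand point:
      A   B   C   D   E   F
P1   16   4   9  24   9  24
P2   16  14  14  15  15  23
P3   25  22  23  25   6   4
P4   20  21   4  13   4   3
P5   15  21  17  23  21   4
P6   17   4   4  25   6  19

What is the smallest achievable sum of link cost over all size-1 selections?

Open {P4}.
  A→P4 20, B→P4 21, C→P4 4, D→P4 13, E→P4 4, F→P4 3  ⇒ total 65.
Compare {P6}: total 75.
Compare {P1}: total 86.
No size-1 selection does better; minimum is 65.

65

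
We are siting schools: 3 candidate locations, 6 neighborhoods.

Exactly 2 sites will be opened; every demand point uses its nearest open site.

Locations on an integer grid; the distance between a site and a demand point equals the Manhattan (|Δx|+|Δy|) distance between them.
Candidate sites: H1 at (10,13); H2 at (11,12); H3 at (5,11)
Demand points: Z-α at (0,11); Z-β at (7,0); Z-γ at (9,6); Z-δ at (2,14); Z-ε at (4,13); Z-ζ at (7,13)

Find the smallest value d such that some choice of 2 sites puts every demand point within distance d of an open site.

13

Open {H1, H3}.
  Farthest demand point is Z-β at distance 13 (to H3); all others are ≤ 13.
With {H2, H3} the worst case is 13.
With {H1, H2} the worst case is 16.
No size-2 selection achieves below 13.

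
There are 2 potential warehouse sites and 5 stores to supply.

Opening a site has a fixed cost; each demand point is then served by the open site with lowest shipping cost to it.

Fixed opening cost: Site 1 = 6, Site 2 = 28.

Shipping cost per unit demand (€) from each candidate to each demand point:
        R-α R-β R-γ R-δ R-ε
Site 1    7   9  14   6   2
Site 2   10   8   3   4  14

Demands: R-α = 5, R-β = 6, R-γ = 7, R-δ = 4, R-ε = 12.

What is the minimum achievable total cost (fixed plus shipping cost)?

Open {Site 1, Site 2}: assign each demand point to its cheapest open site.
  R-α→Site 1 5×7=35, R-β→Site 2 6×8=48, R-γ→Site 2 7×3=21, R-δ→Site 2 4×4=16, R-ε→Site 1 12×2=24
  shipping cost 144, fixed 34 → total 178.
Compare {Site 1}: shipping cost 235 + fixed 6 = 241.
Compare {Site 2}: shipping cost 303 + fixed 28 = 331.

178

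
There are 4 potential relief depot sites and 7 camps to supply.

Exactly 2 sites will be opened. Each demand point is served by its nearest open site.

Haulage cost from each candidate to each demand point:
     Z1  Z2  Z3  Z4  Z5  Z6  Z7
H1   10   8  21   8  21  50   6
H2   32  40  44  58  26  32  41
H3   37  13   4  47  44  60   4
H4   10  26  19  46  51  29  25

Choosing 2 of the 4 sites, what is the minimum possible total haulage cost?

Open {H1, H4}.
  Z1→H1 10, Z2→H1 8, Z3→H4 19, Z4→H1 8, Z5→H1 21, Z6→H4 29, Z7→H1 6  ⇒ total 101.
Compare {H1, H3}: total 105.
Compare {H1, H2}: total 106.
No size-2 selection does better; minimum is 101.

101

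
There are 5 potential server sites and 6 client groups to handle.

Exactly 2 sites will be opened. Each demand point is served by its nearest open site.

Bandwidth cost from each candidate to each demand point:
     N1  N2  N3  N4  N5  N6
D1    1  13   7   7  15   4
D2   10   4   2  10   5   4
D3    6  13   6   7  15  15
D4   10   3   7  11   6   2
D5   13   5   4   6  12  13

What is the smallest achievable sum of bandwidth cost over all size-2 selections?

Open {D1, D2}.
  N1→D1 1, N2→D2 4, N3→D2 2, N4→D1 7, N5→D2 5, N6→D1 4  ⇒ total 23.
Compare {D1, D4}: total 26.
Compare {D2, D3}: total 28.
No size-2 selection does better; minimum is 23.

23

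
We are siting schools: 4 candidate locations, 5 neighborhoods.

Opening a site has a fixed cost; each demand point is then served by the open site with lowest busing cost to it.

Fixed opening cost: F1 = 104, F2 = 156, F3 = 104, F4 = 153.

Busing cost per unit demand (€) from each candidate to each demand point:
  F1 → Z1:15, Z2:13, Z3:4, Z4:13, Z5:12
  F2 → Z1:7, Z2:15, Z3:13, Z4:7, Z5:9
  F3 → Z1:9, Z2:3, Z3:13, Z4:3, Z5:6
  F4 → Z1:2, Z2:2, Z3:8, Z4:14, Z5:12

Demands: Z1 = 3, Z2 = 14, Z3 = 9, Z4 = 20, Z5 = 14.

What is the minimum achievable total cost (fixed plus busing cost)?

434

Open {F3}: assign each demand point to its cheapest open site.
  Z1→F3 3×9=27, Z2→F3 14×3=42, Z3→F3 9×13=117, Z4→F3 20×3=60, Z5→F3 14×6=84
  busing cost 330, fixed 104 → total 434.
Compare {F1, F3}: busing cost 249 + fixed 208 = 457.
Compare {F3, F4}: busing cost 250 + fixed 257 = 507.
Compare {F1, F3, F4}: busing cost 214 + fixed 361 = 575.
All other subsets cost ≥ 457. Minimum total cost: 434.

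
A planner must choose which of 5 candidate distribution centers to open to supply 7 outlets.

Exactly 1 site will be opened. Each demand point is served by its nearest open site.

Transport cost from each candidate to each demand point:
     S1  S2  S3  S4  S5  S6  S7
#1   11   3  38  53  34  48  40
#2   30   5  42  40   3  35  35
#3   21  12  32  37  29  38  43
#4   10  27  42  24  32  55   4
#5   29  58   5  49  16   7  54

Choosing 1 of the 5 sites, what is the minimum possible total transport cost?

Open {#2}.
  S1→#2 30, S2→#2 5, S3→#2 42, S4→#2 40, S5→#2 3, S6→#2 35, S7→#2 35  ⇒ total 190.
Compare {#4}: total 194.
Compare {#3}: total 212.
No size-1 selection does better; minimum is 190.

190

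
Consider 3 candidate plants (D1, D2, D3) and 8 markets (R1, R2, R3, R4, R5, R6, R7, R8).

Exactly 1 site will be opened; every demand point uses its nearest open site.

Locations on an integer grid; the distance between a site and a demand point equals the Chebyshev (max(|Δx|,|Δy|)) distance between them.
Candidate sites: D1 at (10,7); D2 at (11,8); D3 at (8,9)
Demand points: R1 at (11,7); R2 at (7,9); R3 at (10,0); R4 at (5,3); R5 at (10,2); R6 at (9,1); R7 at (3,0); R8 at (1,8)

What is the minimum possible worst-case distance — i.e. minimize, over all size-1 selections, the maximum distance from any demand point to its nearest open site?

Open {D1}.
  Farthest demand point is R8 at distance 9 (to D1); all others are ≤ 9.
With {D3} the worst case is 9.
With {D2} the worst case is 10.
No size-1 selection achieves below 9.

9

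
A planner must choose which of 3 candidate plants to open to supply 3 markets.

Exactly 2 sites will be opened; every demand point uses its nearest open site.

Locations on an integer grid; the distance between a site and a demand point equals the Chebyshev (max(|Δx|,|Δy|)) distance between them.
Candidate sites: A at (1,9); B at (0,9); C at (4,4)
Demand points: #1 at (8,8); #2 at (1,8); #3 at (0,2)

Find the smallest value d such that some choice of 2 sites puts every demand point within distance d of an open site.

4

Open {A, C}.
  Farthest demand point is #1 at distance 4 (to C); all others are ≤ 4.
With {B, C} the worst case is 4.
With {A, B} the worst case is 7.
No size-2 selection achieves below 4.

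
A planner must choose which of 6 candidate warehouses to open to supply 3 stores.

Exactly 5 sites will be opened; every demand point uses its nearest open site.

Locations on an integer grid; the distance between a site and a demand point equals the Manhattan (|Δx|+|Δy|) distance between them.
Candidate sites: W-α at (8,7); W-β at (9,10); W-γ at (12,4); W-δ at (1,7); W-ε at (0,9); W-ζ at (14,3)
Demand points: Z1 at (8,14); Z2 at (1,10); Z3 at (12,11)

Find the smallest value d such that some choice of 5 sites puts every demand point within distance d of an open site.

Open {W-α, W-β, W-γ, W-δ, W-ε}.
  Farthest demand point is Z1 at distance 5 (to W-β); all others are ≤ 5.
With {W-α, W-β, W-γ, W-δ, W-ζ} the worst case is 5.
With {W-α, W-β, W-γ, W-ε, W-ζ} the worst case is 5.
No size-5 selection achieves below 5.

5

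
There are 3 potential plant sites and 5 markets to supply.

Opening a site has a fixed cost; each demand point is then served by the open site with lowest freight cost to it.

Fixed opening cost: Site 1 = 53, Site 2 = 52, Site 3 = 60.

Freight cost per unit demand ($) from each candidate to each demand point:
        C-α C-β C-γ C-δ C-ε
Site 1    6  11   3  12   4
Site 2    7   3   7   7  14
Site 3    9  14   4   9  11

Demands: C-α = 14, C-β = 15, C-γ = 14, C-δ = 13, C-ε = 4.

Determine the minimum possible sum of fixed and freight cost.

Open {Site 1, Site 2}: assign each demand point to its cheapest open site.
  C-α→Site 1 14×6=84, C-β→Site 2 15×3=45, C-γ→Site 1 14×3=42, C-δ→Site 2 13×7=91, C-ε→Site 1 4×4=16
  freight cost 278, fixed 105 → total 383.
Compare {Site 2}: freight cost 388 + fixed 52 = 440.
Compare {Site 1, Site 2, Site 3}: freight cost 278 + fixed 165 = 443.
Compare {Site 2, Site 3}: freight cost 334 + fixed 112 = 446.
All other subsets cost ≥ 440. Minimum total cost: 383.

383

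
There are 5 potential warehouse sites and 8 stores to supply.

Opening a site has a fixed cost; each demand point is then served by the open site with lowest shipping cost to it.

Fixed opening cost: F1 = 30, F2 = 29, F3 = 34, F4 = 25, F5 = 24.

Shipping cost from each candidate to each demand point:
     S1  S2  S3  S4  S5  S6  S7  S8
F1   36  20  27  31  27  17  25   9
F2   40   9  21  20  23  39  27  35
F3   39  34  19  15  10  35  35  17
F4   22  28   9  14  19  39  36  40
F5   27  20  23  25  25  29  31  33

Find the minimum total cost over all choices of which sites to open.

Open {F1, F4}: assign each demand point to its cheapest open site.
  S1→F4 22, S2→F1 20, S3→F4 9, S4→F4 14, S5→F4 19, S6→F1 17, S7→F1 25, S8→F1 9
  shipping cost 135, fixed 55 → total 190.
Compare {F1, F2, F4}: shipping cost 124 + fixed 84 = 208.
Compare {F1, F4, F5}: shipping cost 135 + fixed 79 = 214.
Compare {F1, F3}: shipping cost 151 + fixed 64 = 215.
All other subsets cost ≥ 208. Minimum total cost: 190.

190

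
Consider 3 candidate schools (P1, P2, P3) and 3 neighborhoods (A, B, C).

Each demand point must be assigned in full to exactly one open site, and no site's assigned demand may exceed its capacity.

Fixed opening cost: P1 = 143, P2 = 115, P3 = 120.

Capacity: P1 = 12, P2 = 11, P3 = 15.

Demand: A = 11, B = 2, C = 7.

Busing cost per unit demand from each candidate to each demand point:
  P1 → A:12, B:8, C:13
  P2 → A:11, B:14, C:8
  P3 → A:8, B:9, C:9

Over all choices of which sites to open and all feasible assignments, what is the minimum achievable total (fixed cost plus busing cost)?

397

Open {P2, P3}; cheapest assignment that respects the capacities:
  P2 (cap 11, load 7): C — cost 7×8 = 56
  P3 (cap 15, load 13): A, B — cost 11×8 + 2×9 = 106
  Shipping 162, fixed 235 → total 397.
  Any other capacity-feasible assignment to {P2, P3} ships for at least 162.
Compare {P1, P3}: its best feasible assignment gives total 458.
Compare {P1, P2}: its best feasible assignment gives total 474.
Every other set of open sites that can feasibly serve all demand totals ≥ 458 even under its best assignment. Minimum: 397.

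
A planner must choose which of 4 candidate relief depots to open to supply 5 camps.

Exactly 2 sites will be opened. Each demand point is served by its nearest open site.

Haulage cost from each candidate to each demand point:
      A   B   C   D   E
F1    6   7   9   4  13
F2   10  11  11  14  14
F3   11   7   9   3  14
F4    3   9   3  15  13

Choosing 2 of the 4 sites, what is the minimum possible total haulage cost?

29

Open {F3, F4}.
  A→F4 3, B→F3 7, C→F4 3, D→F3 3, E→F4 13  ⇒ total 29.
Compare {F1, F4}: total 30.
Compare {F1, F3}: total 38.
No size-2 selection does better; minimum is 29.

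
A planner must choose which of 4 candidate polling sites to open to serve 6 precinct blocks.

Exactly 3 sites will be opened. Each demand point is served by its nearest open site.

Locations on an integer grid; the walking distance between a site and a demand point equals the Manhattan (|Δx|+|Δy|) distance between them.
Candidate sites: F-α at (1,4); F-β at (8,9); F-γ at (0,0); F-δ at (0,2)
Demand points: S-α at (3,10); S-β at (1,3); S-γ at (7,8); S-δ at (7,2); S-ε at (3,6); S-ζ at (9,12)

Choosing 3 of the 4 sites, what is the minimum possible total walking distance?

24

Open {F-α, F-β, F-δ}.
  S-α→F-β 6, S-β→F-α 1, S-γ→F-β 2, S-δ→F-δ 7, S-ε→F-α 4, S-ζ→F-β 4  ⇒ total 24.
Compare {F-α, F-β, F-γ}: total 25.
Compare {F-β, F-γ, F-δ}: total 28.
No size-3 selection does better; minimum is 24.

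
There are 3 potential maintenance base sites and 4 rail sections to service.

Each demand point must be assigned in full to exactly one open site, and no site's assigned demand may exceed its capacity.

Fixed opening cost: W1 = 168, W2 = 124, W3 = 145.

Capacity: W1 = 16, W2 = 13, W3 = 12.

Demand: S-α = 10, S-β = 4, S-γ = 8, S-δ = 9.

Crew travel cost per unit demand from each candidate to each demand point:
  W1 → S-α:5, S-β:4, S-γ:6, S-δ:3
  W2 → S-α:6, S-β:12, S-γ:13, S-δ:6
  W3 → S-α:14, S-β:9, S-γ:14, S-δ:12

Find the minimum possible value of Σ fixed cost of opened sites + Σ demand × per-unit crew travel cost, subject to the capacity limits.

652

Open {W1, W2, W3}; cheapest assignment that respects the capacities:
  W1 (cap 16, load 13): S-β, S-δ — cost 4×4 + 9×3 = 43
  W2 (cap 13, load 10): S-α — cost 10×6 = 60
  W3 (cap 12, load 8): S-γ — cost 8×14 = 112
  Shipping 215, fixed 437 → total 652.
  Any other capacity-feasible assignment to {W1, W2, W3} ships for at least 215.
Total demand is 31 and no other set of sites has combined capacity ≥ 31, so {W1, W2, W3} is the only feasible choice of open sites. Minimum: 652.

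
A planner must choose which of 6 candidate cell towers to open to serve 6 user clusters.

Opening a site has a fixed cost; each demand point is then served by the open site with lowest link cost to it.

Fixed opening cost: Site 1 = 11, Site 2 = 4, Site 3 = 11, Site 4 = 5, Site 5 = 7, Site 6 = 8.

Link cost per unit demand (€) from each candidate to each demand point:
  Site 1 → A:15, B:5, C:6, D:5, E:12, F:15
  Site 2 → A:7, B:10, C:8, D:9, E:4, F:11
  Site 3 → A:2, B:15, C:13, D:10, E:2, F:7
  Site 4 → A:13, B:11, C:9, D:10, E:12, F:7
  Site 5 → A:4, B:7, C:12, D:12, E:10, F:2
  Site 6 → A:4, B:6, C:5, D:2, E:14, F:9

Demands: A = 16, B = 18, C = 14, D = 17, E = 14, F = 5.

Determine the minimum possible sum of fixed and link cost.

Open {Site 1, Site 3, Site 5, Site 6}: assign each demand point to its cheapest open site.
  A→Site 3 16×2=32, B→Site 1 18×5=90, C→Site 6 14×5=70, D→Site 6 17×2=34, E→Site 3 14×2=28, F→Site 5 5×2=10
  link cost 264, fixed 37 → total 301.
Compare {Site 1, Site 2, Site 3, Site 5, Site 6}: link cost 264 + fixed 41 = 305.
Compare {Site 1, Site 3, Site 4, Site 5, Site 6}: link cost 264 + fixed 42 = 306.
Compare {Site 3, Site 5, Site 6}: link cost 282 + fixed 26 = 308.
All other subsets cost ≥ 305. Minimum total cost: 301.

301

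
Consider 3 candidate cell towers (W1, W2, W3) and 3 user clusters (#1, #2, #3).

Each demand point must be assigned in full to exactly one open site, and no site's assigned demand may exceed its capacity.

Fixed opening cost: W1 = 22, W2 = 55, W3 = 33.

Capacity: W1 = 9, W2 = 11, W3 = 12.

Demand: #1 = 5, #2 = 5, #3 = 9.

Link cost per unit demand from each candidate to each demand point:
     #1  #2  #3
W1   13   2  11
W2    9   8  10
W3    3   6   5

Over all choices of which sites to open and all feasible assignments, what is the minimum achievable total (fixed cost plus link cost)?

199

Open {W1, W3}; cheapest assignment that respects the capacities:
  W1 (cap 9, load 9): #3 — cost 9×11 = 99
  W3 (cap 12, load 10): #1, #2 — cost 5×3 + 5×6 = 45
  Shipping 144, fixed 55 → total 199.
  Any other capacity-feasible assignment to {W1, W3} ships for at least 144.
Compare {W1, W2, W3}: its best feasible assignment gives total 210.
Compare {W2, W3}: its best feasible assignment gives total 218.
Every other set of open sites that can feasibly serve all demand totals ≥ 210 even under its best assignment. Minimum: 199.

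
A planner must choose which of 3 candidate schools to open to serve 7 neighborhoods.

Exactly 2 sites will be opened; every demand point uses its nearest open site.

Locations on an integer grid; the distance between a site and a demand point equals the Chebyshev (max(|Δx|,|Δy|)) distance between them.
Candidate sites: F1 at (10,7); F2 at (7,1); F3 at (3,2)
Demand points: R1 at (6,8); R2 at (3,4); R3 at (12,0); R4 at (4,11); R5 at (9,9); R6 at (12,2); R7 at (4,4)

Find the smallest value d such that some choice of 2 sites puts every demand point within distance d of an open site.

Open {F1, F2}.
  Farthest demand point is R4 at distance 6 (to F1); all others are ≤ 6.
With {F1, F3} the worst case is 7.
With {F2, F3} the worst case is 9.
No size-2 selection achieves below 6.

6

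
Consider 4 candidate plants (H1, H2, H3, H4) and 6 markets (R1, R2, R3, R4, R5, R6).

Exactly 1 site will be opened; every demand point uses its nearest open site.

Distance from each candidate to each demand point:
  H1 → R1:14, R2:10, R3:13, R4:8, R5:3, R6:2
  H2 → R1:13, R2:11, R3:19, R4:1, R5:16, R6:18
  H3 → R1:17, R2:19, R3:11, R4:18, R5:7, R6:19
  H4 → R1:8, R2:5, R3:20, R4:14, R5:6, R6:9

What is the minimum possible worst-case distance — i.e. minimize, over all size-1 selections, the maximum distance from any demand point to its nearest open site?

Open {H1}.
  Farthest demand point is R1 at distance 14 (to H1); all others are ≤ 14.
With {H2} the worst case is 19.
With {H3} the worst case is 19.
No size-1 selection achieves below 14.

14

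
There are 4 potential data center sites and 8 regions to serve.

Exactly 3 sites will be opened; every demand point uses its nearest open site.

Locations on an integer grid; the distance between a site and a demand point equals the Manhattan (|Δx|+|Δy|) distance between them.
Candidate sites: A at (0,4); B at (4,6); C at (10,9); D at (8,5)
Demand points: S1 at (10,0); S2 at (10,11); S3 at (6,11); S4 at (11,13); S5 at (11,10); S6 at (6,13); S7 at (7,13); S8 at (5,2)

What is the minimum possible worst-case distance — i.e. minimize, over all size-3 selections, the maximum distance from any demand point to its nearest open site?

8

Open {A, C, D}.
  Farthest demand point is S6 at distance 8 (to C); all others are ≤ 8.
With {B, C, D} the worst case is 8.
With {A, B, C} the worst case is 9.
No size-3 selection achieves below 8.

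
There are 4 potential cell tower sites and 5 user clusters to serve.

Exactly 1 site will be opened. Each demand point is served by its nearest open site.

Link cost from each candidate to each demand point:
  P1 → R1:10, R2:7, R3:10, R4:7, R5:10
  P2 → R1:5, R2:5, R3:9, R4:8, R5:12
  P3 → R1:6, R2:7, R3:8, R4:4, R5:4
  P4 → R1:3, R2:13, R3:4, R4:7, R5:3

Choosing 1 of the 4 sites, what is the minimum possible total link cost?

Open {P3}.
  R1→P3 6, R2→P3 7, R3→P3 8, R4→P3 4, R5→P3 4  ⇒ total 29.
Compare {P4}: total 30.
Compare {P2}: total 39.
No size-1 selection does better; minimum is 29.

29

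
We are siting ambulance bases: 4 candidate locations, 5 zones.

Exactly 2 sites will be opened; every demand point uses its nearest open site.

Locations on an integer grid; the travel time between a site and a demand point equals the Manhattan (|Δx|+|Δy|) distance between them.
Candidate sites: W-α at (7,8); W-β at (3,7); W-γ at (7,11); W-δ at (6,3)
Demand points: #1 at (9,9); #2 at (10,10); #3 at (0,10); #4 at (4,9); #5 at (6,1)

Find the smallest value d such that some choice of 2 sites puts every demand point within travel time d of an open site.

Open {W-α, W-β}.
  Farthest demand point is #5 at travel time 8 (to W-α); all others are ≤ 8.
With {W-α, W-γ} the worst case is 8.
With {W-γ, W-δ} the worst case is 8.
No size-2 selection achieves below 8.

8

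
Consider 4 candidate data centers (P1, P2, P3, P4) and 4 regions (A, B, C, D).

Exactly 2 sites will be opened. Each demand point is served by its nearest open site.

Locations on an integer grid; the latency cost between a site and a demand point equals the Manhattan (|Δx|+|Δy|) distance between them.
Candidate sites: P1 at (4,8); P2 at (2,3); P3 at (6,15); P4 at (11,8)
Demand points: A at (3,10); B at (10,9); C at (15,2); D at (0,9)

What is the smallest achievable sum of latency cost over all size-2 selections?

20

Open {P1, P4}.
  A→P1 3, B→P4 2, C→P4 10, D→P1 5  ⇒ total 20.
Compare {P2, P4}: total 28.
Compare {P1, P2}: total 29.
No size-2 selection does better; minimum is 20.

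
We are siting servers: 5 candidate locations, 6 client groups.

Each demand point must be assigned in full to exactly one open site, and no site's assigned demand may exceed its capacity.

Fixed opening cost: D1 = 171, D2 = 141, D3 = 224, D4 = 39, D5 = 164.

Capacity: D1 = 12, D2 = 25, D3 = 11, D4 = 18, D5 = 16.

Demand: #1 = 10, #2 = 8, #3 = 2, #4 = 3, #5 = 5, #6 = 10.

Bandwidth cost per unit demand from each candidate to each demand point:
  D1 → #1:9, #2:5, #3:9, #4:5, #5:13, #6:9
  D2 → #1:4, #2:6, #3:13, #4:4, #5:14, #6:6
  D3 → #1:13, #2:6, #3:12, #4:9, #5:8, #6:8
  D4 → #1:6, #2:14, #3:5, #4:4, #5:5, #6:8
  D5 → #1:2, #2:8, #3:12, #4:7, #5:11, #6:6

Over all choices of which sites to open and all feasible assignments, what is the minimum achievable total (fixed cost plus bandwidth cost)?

Open {D2, D4}; cheapest assignment that respects the capacities:
  D2 (cap 25, load 21): #1, #2, #4 — cost 10×4 + 8×6 + 3×4 = 100
  D4 (cap 18, load 17): #3, #5, #6 — cost 2×5 + 5×5 + 10×8 = 115
  Shipping 215, fixed 180 → total 395.
  Any other capacity-feasible assignment to {D2, D4} ships for at least 215.
Compare {D2, D4, D5}: its best feasible assignment gives total 519.
Compare {D2, D5}: its best feasible assignment gives total 526.
Every other set of open sites that can feasibly serve all demand totals ≥ 519 even under its best assignment. Minimum: 395.

395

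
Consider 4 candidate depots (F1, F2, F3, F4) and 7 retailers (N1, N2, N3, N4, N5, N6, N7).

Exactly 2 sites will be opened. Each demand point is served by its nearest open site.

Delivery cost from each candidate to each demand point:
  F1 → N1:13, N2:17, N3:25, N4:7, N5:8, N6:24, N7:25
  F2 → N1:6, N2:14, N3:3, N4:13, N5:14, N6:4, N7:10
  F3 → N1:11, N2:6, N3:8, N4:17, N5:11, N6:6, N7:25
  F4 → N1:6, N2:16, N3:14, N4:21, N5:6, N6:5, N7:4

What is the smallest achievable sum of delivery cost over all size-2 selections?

Open {F2, F4}.
  N1→F2 6, N2→F2 14, N3→F2 3, N4→F2 13, N5→F4 6, N6→F2 4, N7→F4 4  ⇒ total 50.
Compare {F1, F2}: total 52.
Compare {F3, F4}: total 52.
No size-2 selection does better; minimum is 50.

50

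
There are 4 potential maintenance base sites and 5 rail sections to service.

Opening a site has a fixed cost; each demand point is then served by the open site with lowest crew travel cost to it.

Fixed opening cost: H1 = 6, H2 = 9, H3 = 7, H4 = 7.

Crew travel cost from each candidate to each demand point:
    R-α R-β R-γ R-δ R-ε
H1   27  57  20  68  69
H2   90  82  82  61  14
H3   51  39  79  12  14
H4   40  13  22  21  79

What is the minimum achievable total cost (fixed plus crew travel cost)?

Open {H1, H3, H4}: assign each demand point to its cheapest open site.
  R-α→H1 27, R-β→H4 13, R-γ→H1 20, R-δ→H3 12, R-ε→H3 14
  crew travel cost 86, fixed 20 → total 106.
Compare {H3, H4}: crew travel cost 101 + fixed 14 = 115.
Compare {H1, H2, H3, H4}: crew travel cost 86 + fixed 29 = 115.
Compare {H1, H2, H4}: crew travel cost 95 + fixed 22 = 117.
All other subsets cost ≥ 115. Minimum total cost: 106.

106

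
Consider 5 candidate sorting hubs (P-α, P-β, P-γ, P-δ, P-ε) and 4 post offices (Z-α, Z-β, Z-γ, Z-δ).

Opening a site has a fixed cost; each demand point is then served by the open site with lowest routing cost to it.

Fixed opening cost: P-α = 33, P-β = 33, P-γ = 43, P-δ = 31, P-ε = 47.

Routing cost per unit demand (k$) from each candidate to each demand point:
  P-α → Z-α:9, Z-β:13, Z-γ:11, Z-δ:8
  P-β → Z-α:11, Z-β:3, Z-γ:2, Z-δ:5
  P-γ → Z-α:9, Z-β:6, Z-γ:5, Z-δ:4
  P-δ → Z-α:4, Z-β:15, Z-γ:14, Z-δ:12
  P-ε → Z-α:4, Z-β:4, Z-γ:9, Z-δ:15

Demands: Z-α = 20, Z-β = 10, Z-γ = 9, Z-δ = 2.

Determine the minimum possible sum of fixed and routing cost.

Open {P-β, P-δ}: assign each demand point to its cheapest open site.
  Z-α→P-δ 20×4=80, Z-β→P-β 10×3=30, Z-γ→P-β 9×2=18, Z-δ→P-β 2×5=10
  routing cost 138, fixed 64 → total 202.
Compare {P-β, P-ε}: routing cost 138 + fixed 80 = 218.
Compare {P-α, P-β, P-δ}: routing cost 138 + fixed 97 = 235.
Compare {P-β, P-γ, P-δ}: routing cost 136 + fixed 107 = 243.
All other subsets cost ≥ 218. Minimum total cost: 202.

202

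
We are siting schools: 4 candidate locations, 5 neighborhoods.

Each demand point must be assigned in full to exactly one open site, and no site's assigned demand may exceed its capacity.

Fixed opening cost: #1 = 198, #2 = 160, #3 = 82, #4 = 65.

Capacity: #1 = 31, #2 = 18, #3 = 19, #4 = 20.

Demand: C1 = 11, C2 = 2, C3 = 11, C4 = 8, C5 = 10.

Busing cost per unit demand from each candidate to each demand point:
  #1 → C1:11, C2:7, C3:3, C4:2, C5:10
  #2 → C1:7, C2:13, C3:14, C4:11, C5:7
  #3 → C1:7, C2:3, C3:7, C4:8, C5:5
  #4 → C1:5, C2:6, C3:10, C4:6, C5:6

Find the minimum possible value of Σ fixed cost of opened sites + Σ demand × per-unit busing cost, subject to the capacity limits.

Open {#1, #4}; cheapest assignment that respects the capacities:
  #1 (cap 31, load 29): C3, C4, C5 — cost 11×3 + 8×2 + 10×10 = 149
  #4 (cap 20, load 13): C1, C2 — cost 11×5 + 2×6 = 67
  Shipping 216, fixed 263 → total 479.
  Any other capacity-feasible assignment to {#1, #4} ships for at least 216.
Compare {#1, #3, #4}: its best feasible assignment gives total 505.
Compare {#1, #3}: its best feasible assignment gives total 506.
Every other set of open sites that can feasibly serve all demand totals ≥ 505 even under its best assignment. Minimum: 479.

479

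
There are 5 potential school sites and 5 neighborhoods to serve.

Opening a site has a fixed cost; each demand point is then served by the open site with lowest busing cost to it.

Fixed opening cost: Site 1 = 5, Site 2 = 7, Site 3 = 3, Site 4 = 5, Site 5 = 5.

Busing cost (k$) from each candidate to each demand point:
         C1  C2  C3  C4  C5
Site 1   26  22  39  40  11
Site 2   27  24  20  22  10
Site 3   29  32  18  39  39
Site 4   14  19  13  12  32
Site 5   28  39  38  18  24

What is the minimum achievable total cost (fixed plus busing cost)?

Open {Site 1, Site 4}: assign each demand point to its cheapest open site.
  C1→Site 4 14, C2→Site 4 19, C3→Site 4 13, C4→Site 4 12, C5→Site 1 11
  busing cost 69, fixed 10 → total 79.
Compare {Site 2, Site 4}: busing cost 68 + fixed 12 = 80.
Compare {Site 1, Site 3, Site 4}: busing cost 69 + fixed 13 = 82.
Compare {Site 2, Site 3, Site 4}: busing cost 68 + fixed 15 = 83.
All other subsets cost ≥ 80. Minimum total cost: 79.

79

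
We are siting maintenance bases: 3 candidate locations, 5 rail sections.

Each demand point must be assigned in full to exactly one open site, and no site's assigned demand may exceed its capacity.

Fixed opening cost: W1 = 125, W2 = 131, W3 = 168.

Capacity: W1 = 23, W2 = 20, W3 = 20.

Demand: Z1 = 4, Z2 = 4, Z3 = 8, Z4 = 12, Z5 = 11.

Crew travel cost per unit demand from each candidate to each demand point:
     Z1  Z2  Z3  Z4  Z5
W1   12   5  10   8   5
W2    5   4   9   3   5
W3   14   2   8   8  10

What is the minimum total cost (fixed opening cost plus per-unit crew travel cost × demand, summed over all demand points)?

Open {W1, W2}; cheapest assignment that respects the capacities:
  W1 (cap 23, load 19): Z3, Z5 — cost 8×10 + 11×5 = 135
  W2 (cap 20, load 20): Z1, Z2, Z4 — cost 4×5 + 4×4 + 12×3 = 72
  Shipping 207, fixed 256 → total 463.
  Any other capacity-feasible assignment to {W1, W2} ships for at least 207.
Compare {W2, W3}: its best feasible assignment gives total 545.
Compare {W1, W3}: its best feasible assignment gives total 572.
Every other set of open sites that can feasibly serve all demand totals ≥ 545 even under its best assignment. Minimum: 463.

463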